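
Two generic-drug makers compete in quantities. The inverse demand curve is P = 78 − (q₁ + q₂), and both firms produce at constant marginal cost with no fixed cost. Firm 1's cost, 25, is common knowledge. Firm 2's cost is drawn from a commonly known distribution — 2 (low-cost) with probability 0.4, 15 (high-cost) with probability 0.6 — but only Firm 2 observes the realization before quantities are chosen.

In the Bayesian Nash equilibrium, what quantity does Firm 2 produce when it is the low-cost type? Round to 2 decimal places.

Firm 2 with cost c maximizes (78 − (q₁+q₂) − c)·q₂, giving q₂(c) = (78 − c − q₁)/2.
E[c₂] = 0.4·2 + 0.6·15 = 9.8
Firm 1's FOC against E[q₂] yields q₁ = (78 − 2·25 + E[c₂])/3 = (78 − 50 + 9.8)/3 = 12.6.
q₂(low-cost) = (78 − 2 − 12.6)/2 = 31.7.

31.70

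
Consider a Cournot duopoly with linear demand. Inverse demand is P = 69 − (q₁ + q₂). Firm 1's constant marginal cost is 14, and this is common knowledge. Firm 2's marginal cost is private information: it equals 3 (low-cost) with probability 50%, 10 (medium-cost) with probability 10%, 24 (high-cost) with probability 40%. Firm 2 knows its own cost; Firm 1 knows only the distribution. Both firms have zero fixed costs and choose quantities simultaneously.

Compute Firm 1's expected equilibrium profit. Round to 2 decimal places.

Firm 2 with cost c maximizes (69 − (q₁+q₂) − c)·q₂, giving q₂(c) = (69 − c − q₁)/2.
E[c₂] = 0.5·3 + 0.1·10 + 0.4·24 = 12.1
Firm 1's FOC against E[q₂] yields q₁ = (69 − 2·14 + E[c₂])/3 = (69 − 28 + 12.1)/3 = 17.7.
E[P] = 69 − (q₁ + E[q₂]) = 31.7; Firm 1's expected profit = (E[P] − 14)·q₁ = (31.7 − 14)·17.7 = 313.29.

313.29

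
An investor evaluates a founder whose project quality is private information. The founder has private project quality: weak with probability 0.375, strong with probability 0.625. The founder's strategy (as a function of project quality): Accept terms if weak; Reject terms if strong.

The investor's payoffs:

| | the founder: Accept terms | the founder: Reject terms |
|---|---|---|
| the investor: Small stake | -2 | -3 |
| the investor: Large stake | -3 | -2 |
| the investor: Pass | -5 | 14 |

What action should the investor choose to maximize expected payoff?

Compute the investor's expected payoff for each action, taking the expectation over the founder's type.
E[Small stake] = 0.375·(-2) + 0.625·(-3) = -2.625
E[Large stake] = 0.375·(-3) + 0.625·(-2) = -2.375
E[Pass] = 0.375·(-5) + 0.625·(14) = 6.875
Best response: Pass (6.875 is the largest).

Pass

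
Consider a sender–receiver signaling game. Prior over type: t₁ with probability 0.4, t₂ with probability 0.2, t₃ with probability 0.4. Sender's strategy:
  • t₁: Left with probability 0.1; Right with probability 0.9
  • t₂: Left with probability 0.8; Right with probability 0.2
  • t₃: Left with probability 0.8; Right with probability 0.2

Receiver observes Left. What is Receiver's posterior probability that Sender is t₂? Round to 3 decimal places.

0.308

P(Left) = 0.4·0.1 + 0.2·0.8 + 0.4·0.8 = 0.52
P(t₂ | Left) = (0.2·0.8) / 0.52 = 0.16 / 0.52 = 0.307692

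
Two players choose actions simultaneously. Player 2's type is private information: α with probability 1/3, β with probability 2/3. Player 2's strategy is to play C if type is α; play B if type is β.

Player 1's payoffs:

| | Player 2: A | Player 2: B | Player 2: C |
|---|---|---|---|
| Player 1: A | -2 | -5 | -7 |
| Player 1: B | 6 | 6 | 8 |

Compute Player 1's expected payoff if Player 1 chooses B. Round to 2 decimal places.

Take the expectation over Player 2's type, weighting each type's action by its prior probability.
E[B] = 1/3·8 + 2/3·6 = 8/3 + 4 = 20/3

6.67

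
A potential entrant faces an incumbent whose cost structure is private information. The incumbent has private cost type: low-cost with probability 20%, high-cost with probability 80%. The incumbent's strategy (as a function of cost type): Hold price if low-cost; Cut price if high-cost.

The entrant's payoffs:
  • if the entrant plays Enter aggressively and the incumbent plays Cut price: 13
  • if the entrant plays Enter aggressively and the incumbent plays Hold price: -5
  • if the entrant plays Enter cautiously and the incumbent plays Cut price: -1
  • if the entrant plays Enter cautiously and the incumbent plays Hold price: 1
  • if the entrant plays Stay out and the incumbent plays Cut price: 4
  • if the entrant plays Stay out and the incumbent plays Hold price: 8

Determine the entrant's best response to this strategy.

Enter aggressively

E[Enter aggressively] = 0.2·(-5) + 0.8·(13) = 9.4
E[Enter cautiously] = 0.2·(1) + 0.8·(-1) = -0.6
E[Stay out] = 0.2·(8) + 0.8·(4) = 4.8
Best response: Enter aggressively (9.4 is the largest).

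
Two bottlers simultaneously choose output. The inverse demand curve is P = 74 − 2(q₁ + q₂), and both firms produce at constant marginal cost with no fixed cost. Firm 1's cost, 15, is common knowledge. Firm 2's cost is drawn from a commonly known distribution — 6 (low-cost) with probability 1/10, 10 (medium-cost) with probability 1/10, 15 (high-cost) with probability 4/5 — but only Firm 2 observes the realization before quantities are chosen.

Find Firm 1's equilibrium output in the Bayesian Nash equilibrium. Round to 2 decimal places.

9.60

Firm 2 with cost c maximizes (74 − 2(q₁+q₂) − c)·q₂, giving q₂(c) = (74 − c − 2q₁)/4.
E[c₂] = 1/10·6 + 1/10·10 + 4/5·15 = 13.6
Firm 1's FOC against E[q₂] yields q₁ = (74 − 2·15 + E[c₂])/6 = (74 − 30 + 13.6)/6 = 9.6.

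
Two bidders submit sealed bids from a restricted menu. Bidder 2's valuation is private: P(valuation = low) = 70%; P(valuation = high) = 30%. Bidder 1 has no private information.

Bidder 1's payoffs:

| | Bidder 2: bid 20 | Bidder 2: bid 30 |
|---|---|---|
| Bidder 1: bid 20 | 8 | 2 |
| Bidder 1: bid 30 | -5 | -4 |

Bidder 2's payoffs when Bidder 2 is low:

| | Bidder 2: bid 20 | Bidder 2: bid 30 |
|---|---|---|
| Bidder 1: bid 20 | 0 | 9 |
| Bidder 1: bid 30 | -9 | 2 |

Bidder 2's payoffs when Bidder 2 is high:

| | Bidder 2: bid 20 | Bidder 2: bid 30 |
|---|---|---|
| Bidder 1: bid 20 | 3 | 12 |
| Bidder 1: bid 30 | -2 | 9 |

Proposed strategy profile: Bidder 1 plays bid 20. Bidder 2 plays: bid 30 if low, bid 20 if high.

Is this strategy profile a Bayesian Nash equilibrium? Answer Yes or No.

A profile is a BNE iff every type of every player is best-responding given beliefs about the other side.
Bidder 1 plays bid 20: E[bid 20] = 0.7·(2) + 0.3·(8) = 3.8; E[bid 30] = -4.3. Best-responding. ✓
Bidder 2 (valuation low), facing bid 20: bid 20 gives 0, bid 30 gives 9. Proposed bid 30 is best. ✓
Bidder 2 (valuation high), facing bid 20: bid 20 gives 3, bid 30 gives 12. Proposed bid 20 is not best — profitable deviation exists. ✗

No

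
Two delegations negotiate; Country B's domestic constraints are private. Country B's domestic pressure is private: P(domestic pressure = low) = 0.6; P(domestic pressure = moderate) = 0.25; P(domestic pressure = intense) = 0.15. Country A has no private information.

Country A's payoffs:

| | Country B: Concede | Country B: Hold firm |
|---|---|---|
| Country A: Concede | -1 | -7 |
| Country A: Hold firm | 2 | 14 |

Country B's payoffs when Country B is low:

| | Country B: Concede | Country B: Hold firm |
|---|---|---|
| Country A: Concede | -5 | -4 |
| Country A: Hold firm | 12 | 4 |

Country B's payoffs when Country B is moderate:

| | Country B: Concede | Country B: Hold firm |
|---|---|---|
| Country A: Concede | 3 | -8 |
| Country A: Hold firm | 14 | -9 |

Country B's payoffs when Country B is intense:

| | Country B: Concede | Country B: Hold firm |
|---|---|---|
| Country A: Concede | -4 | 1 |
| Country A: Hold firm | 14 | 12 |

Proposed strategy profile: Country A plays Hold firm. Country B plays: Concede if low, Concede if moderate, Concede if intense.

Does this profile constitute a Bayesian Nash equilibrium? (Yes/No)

Yes

Country A plays Hold firm: E[Hold firm] = 0.6·(2) + 0.25·(2) + 0.15·(2) = 2; E[Concede] = -1. Best-responding. ✓
Country B (domestic pressure low), facing Hold firm: Concede gives 12, Hold firm gives 4. Proposed Concede is best. ✓
Country B (domestic pressure moderate), facing Hold firm: Concede gives 14, Hold firm gives -9. Proposed Concede is best. ✓
Country B (domestic pressure intense), facing Hold firm: Concede gives 14, Hold firm gives 12. Proposed Concede is best. ✓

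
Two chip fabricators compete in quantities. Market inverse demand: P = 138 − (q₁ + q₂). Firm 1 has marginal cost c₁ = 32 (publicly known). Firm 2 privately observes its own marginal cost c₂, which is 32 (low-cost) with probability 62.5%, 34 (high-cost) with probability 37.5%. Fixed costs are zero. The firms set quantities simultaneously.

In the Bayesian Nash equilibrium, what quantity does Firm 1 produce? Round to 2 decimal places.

Type-c best response for Firm 2: q₂(c) = (138 − c)/2 − q₁/2.
Firm 1 maximizes expected profit; its first-order condition is 138 − 2q₁ − E[q₂] − 32 = 0.
Substituting E[q₂] and solving: E[c₂] = 32.75, so q₁ = (138 − 2·32 + 32.75)/3 = 35.5833.

35.58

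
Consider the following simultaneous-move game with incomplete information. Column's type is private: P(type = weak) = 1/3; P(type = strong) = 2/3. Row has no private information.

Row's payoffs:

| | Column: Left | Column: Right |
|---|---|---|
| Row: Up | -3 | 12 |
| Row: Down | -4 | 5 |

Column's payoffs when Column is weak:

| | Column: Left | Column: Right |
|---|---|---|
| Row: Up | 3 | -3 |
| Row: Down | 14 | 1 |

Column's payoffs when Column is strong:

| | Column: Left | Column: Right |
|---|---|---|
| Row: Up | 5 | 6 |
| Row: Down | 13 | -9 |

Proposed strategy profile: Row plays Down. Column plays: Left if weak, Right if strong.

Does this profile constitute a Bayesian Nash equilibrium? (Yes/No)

No

Row plays Down: E[Down] = 1/3·(-4) + 2/3·(5) = 2; E[Up] = 7. Not best-responding. ✗
Column (type weak), facing Down: Left gives 14, Right gives 1. Proposed Left is best. ✓
Column (type strong), facing Down: Left gives 13, Right gives -9. Proposed Right is not best — profitable deviation exists. ✗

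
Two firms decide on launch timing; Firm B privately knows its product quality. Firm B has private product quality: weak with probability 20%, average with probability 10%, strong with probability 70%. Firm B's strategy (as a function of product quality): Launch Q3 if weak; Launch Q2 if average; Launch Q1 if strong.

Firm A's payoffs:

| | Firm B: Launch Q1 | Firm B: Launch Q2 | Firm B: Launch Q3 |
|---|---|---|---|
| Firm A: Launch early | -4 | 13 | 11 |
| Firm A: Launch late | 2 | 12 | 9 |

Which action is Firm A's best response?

Launch late

E[Launch early] = 0.2·(11) + 0.1·(13) + 0.7·(-4) = 0.7
E[Launch late] = 0.2·(9) + 0.1·(12) + 0.7·(2) = 4.4
Best response: Launch late (4.4 is the largest).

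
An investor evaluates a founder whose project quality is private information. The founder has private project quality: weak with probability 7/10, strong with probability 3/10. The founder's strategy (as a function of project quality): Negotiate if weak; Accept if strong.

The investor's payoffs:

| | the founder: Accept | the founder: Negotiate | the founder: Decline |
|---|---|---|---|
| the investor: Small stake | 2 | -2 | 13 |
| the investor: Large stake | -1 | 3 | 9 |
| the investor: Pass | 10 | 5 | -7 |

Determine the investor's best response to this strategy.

Compute the investor's expected payoff for each action, taking the expectation over the founder's type.
E[Small stake] = 7/10·(-2) + 3/10·(2) = -4/5
E[Large stake] = 7/10·(3) + 3/10·(-1) = 9/5
E[Pass] = 7/10·(5) + 3/10·(10) = 13/2
Best response: Pass (13/2 is the largest).

Pass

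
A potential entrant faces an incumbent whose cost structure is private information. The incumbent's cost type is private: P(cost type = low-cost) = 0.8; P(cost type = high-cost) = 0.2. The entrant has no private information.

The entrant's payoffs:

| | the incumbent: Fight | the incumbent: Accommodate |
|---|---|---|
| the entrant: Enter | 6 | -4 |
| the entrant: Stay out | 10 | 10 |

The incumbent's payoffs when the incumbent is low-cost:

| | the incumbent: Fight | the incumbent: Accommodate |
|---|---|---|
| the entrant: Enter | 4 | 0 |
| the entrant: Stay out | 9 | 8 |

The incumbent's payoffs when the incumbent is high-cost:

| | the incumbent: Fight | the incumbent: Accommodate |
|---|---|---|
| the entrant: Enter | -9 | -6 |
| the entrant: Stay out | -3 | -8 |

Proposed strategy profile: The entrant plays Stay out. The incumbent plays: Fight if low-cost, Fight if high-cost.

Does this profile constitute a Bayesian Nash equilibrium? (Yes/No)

The entrant plays Stay out: E[Stay out] = 0.8·(10) + 0.2·(10) = 10; E[Enter] = 6. Best-responding. ✓
The incumbent (cost type low-cost), facing Stay out: Fight gives 9, Accommodate gives 8. Proposed Fight is best. ✓
The incumbent (cost type high-cost), facing Stay out: Fight gives -3, Accommodate gives -8. Proposed Fight is best. ✓

Yes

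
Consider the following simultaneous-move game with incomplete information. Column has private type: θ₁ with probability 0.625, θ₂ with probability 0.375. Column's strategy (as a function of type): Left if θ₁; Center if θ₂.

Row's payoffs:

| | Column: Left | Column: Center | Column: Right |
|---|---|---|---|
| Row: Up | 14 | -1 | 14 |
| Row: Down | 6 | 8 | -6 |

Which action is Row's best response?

Compute Row's expected payoff for each action, taking the expectation over Column's type.
E[Up] = 0.625·(14) + 0.375·(-1) = 8.375
E[Down] = 0.625·(6) + 0.375·(8) = 6.75
Best response: Up (8.375 is the largest).

Up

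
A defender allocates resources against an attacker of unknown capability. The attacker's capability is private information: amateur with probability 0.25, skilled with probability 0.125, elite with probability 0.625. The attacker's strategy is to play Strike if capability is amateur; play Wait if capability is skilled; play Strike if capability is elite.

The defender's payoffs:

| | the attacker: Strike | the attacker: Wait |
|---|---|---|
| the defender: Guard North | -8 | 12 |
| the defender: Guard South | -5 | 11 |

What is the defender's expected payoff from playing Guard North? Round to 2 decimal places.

E[Guard North] = 0.25·(-8) + 0.125·12 + 0.625·(-8) = (-2) + 1.5 + (-5) = -5.5

-5.50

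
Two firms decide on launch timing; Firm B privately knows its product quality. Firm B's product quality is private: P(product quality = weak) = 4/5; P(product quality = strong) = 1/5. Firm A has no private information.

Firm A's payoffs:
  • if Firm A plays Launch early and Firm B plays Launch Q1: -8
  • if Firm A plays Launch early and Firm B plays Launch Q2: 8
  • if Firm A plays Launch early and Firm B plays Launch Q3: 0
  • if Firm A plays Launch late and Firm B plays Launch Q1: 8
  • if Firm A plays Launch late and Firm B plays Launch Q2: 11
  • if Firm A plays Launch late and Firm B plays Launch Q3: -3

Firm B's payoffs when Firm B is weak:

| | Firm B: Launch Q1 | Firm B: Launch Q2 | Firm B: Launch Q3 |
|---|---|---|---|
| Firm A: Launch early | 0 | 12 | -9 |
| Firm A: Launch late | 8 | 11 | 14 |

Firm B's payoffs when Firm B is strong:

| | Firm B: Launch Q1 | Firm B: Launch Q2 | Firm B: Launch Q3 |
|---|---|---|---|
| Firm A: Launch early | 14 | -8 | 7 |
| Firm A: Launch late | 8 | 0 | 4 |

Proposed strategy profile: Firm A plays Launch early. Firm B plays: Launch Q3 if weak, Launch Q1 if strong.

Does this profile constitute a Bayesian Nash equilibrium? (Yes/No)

No

A profile is a BNE iff every type of every player is best-responding given beliefs about the other side.
Firm A plays Launch early: E[Launch early] = 4/5·(0) + 1/5·(-8) = -8/5; E[Launch late] = -4/5. Not best-responding. ✗
Firm B (product quality weak), facing Launch early: Launch Q1 gives 0, Launch Q2 gives 12, Launch Q3 gives -9. Proposed Launch Q3 is not best — profitable deviation exists. ✗
Firm B (product quality strong), facing Launch early: Launch Q1 gives 14, Launch Q2 gives -8, Launch Q3 gives 7. Proposed Launch Q1 is best. ✓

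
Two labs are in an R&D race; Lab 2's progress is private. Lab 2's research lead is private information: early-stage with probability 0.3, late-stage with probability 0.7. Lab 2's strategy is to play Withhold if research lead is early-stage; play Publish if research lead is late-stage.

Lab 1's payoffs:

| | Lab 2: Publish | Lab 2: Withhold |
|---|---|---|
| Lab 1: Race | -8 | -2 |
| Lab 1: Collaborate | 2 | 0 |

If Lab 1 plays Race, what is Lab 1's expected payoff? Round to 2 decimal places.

-6.20

E[Race] = 0.3·(-2) + 0.7·(-8) = (-0.6) + (-5.6) = -6.2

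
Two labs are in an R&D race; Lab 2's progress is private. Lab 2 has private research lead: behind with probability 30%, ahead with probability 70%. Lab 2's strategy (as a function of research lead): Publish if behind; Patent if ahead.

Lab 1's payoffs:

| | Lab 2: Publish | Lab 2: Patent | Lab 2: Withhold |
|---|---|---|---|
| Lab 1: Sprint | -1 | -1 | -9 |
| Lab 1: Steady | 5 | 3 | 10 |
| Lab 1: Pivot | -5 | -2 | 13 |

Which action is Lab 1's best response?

Steady

E[Sprint] = 0.3·(-1) + 0.7·(-1) = -1
E[Steady] = 0.3·(5) + 0.7·(3) = 3.6
E[Pivot] = 0.3·(-5) + 0.7·(-2) = -2.9
Best response: Steady (3.6 is the largest).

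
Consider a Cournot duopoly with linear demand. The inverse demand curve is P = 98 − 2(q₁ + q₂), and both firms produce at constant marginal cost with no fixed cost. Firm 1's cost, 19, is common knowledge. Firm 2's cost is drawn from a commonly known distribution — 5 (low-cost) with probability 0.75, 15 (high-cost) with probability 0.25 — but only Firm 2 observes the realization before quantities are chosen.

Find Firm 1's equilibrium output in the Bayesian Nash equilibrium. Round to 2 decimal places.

Type-c best response for Firm 2: q₂(c) = (98 − c)/4 − q₁/2.
Firm 1 maximizes expected profit; its first-order condition is 98 − 4q₁ − 2E[q₂] − 19 = 0.
Substituting E[q₂] and solving: E[c₂] = 7.5, so q₁ = (98 − 2·19 + 7.5)/6 = 11.25.

11.25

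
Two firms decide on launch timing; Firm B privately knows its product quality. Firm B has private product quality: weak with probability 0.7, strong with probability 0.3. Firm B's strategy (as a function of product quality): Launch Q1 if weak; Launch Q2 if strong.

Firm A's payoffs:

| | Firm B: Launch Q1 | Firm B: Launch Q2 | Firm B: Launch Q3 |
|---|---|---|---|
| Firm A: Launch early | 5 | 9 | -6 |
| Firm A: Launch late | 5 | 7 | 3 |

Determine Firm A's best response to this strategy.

Launch early

Compute Firm A's expected payoff for each action, taking the expectation over Firm B's type.
E[Launch early] = 0.7·(5) + 0.3·(9) = 6.2
E[Launch late] = 0.7·(5) + 0.3·(7) = 5.6
Best response: Launch early (6.2 is the largest).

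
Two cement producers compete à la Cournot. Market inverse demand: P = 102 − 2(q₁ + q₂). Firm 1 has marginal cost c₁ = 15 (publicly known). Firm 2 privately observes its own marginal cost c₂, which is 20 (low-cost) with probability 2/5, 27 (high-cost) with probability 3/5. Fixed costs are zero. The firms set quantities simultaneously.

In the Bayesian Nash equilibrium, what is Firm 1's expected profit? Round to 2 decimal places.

Firm 2 with cost c maximizes (102 − 2(q₁+q₂) − c)·q₂, giving q₂(c) = (102 − c − 2q₁)/4.
E[c₂] = 2/5·20 + 3/5·27 = 24.2
Firm 1's FOC against E[q₂] yields q₁ = (102 − 2·15 + E[c₂])/6 = (102 − 30 + 24.2)/6 = 16.0333.
E[P] = 102 − 2·(q₁ + E[q₂]) = 47.0667; Firm 1's expected profit = (E[P] − 15)·q₁ = (47.0667 − 15)·16.0333 = 514.136.

514.14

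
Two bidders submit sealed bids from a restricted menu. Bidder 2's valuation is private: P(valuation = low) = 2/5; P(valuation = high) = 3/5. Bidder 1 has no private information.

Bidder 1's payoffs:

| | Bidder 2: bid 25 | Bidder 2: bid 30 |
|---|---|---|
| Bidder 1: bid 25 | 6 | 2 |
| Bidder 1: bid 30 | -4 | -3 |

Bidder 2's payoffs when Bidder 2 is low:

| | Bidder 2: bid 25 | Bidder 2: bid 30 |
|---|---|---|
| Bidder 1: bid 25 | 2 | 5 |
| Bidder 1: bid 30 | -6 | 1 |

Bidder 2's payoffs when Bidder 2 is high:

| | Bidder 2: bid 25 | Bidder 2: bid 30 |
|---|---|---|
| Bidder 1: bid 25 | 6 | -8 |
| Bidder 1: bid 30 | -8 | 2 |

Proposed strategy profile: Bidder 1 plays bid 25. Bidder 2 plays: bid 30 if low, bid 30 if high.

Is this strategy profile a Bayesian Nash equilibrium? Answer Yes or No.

A profile is a BNE iff every type of every player is best-responding given beliefs about the other side.
Bidder 1 plays bid 25: E[bid 25] = 2/5·(2) + 3/5·(2) = 2; E[bid 30] = -3. Best-responding. ✓
Bidder 2 (valuation low), facing bid 25: bid 25 gives 2, bid 30 gives 5. Proposed bid 30 is best. ✓
Bidder 2 (valuation high), facing bid 25: bid 25 gives 6, bid 30 gives -8. Proposed bid 30 is not best — profitable deviation exists. ✗

No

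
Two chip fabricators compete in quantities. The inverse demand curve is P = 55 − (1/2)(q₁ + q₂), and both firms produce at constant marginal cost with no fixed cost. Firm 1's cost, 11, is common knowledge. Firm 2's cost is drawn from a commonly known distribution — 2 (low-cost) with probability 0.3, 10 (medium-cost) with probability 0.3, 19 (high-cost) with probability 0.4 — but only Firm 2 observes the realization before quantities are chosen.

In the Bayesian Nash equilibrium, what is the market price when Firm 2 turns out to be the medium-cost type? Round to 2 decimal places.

Type-c best response for Firm 2: q₂(c) = (55 − c) − q₁/2.
Firm 1 maximizes expected profit; its first-order condition is 55 − q₁ − (1/2)E[q₂] − 11 = 0.
Substituting E[q₂] and solving: E[c₂] = 11.2, so q₁ = (55 − 2·11 + 11.2)/(3/2) = 29.4667.
q₂(medium-cost) = 30.2667, so P = 55 − (1/2)·(29.4667 + 30.2667) = 25.1333.

25.13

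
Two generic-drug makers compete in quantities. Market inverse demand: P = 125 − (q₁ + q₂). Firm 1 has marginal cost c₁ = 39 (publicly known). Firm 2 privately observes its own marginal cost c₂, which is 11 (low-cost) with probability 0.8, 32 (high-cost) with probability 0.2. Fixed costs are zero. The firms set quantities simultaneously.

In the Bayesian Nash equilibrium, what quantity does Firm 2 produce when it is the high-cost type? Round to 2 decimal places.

36.13

Each type of Firm 2 best-responds to q₁; Firm 1 best-responds to the expected q₂ over Firm 2's types.
Firm 2 with cost c maximizes (125 − (q₁+q₂) − c)·q₂, giving q₂(c) = (125 − c − q₁)/2.
E[c₂] = 0.8·11 + 0.2·32 = 15.2
Firm 1's FOC against E[q₂] yields q₁ = (125 − 2·39 + E[c₂])/3 = (125 − 78 + 15.2)/3 = 20.7333.
q₂(high-cost) = (125 − 32 − 20.7333)/2 = 36.1333.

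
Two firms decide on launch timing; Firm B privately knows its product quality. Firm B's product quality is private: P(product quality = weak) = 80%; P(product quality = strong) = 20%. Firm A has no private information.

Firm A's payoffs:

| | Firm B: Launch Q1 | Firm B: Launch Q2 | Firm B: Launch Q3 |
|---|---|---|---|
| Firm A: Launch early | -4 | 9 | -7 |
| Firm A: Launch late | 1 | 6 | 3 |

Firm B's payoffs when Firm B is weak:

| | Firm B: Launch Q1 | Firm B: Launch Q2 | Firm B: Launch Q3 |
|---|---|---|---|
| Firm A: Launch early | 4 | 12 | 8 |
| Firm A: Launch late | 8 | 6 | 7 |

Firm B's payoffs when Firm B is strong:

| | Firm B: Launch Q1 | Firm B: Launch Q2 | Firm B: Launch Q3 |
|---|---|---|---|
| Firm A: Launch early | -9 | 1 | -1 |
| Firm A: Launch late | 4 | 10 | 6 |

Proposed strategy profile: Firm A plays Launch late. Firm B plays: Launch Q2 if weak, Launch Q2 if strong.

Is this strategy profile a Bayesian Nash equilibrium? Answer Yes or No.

No

Firm A plays Launch late: E[Launch late] = 0.8·(6) + 0.2·(6) = 6; E[Launch early] = 9. Not best-responding. ✗
Firm B (product quality weak), facing Launch late: Launch Q1 gives 8, Launch Q2 gives 6, Launch Q3 gives 7. Proposed Launch Q2 is not best — profitable deviation exists. ✗
Firm B (product quality strong), facing Launch late: Launch Q1 gives 4, Launch Q2 gives 10, Launch Q3 gives 6. Proposed Launch Q2 is best. ✓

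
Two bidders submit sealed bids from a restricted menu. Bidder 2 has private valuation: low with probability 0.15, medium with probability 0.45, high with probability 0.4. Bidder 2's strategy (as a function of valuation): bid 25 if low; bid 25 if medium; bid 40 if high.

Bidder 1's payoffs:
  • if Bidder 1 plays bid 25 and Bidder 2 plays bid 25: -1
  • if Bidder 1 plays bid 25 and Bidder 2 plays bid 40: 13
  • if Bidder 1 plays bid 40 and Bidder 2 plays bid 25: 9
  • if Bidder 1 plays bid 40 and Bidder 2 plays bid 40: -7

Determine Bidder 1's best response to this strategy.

bid 25

E[bid 25] = 0.15·(-1) + 0.45·(-1) + 0.4·(13) = 4.6
E[bid 40] = 0.15·(9) + 0.45·(9) + 0.4·(-7) = 2.6
Best response: bid 25 (4.6 is the largest).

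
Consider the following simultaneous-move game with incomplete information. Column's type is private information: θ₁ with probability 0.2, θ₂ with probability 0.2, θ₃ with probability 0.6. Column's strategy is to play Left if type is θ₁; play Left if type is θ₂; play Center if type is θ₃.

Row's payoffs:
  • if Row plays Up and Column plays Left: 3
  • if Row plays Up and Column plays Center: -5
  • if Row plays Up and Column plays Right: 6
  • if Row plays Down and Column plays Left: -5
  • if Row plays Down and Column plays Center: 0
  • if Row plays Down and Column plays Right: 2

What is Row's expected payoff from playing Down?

-2

Take the expectation over Column's type, weighting each type's action by its prior probability.
E[Down] = 0.2·(-5) + 0.2·(-5) + 0.6·0 = (-1) + (-1) + 0 = -2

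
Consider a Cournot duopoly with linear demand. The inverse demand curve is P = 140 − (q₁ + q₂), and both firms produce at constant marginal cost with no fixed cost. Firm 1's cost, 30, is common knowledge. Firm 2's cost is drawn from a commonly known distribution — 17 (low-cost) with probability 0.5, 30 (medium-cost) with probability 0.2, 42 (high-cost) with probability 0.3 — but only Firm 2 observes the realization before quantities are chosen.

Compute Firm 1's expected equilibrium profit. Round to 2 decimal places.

Type-c best response for Firm 2: q₂(c) = (140 − c)/2 − q₁/2.
Firm 1 maximizes expected profit; its first-order condition is 140 − 2q₁ − E[q₂] − 30 = 0.
Substituting E[q₂] and solving: E[c₂] = 27.1, so q₁ = (140 − 2·30 + 27.1)/3 = 35.7.
E[P] = 140 − (q₁ + E[q₂]) = 65.7; Firm 1's expected profit = (E[P] − 30)·q₁ = (65.7 − 30)·35.7 = 1274.49.

1274.49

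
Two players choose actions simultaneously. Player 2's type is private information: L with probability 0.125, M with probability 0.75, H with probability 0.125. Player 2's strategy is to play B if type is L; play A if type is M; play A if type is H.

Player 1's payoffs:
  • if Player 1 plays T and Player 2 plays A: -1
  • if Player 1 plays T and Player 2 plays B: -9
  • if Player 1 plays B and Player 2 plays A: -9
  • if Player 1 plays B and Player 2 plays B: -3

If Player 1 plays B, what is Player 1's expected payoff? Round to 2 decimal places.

-8.25

Take the expectation over Player 2's type, weighting each type's action by its prior probability.
E[B] = 0.125·(-3) + 0.75·(-9) + 0.125·(-9) = (-0.375) + (-6.75) + (-1.125) = -8.25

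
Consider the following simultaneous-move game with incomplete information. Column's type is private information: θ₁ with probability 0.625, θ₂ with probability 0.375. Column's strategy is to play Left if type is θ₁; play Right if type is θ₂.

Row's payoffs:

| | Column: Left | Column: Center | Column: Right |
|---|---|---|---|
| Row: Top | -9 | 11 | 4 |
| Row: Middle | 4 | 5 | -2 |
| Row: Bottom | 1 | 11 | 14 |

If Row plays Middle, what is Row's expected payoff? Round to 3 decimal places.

E[Middle] = 0.625·4 + 0.375·(-2) = 2.5 + (-0.75) = 1.75

1.750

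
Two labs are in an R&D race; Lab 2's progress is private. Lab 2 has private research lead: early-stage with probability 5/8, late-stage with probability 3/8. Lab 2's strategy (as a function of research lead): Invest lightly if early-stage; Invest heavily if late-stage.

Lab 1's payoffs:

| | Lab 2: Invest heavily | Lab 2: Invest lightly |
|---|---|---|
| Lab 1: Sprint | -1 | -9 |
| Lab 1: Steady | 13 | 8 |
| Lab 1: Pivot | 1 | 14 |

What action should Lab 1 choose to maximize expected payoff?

E[Sprint] = 5/8·(-9) + 3/8·(-1) = -6
E[Steady] = 5/8·(8) + 3/8·(13) = 79/8
E[Pivot] = 5/8·(14) + 3/8·(1) = 73/8
Best response: Steady (79/8 is the largest).

Steady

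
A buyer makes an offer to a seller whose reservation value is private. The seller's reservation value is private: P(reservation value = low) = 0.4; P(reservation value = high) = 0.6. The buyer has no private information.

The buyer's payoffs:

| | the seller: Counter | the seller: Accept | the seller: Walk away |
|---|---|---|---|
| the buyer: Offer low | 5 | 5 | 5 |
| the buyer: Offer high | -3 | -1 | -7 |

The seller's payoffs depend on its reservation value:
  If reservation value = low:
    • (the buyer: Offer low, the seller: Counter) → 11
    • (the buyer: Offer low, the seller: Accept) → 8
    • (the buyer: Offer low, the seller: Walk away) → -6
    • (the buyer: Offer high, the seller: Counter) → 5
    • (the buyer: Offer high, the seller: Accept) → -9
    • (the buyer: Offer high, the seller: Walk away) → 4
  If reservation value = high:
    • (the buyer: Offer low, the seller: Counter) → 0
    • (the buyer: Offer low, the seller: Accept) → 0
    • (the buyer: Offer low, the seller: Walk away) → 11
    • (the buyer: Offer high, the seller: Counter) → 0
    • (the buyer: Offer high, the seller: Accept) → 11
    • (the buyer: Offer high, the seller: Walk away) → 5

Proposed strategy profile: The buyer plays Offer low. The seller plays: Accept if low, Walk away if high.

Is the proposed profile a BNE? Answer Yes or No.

No

The buyer plays Offer low: E[Offer low] = 0.4·(5) + 0.6·(5) = 5; E[Offer high] = -4.6. Best-responding. ✓
The seller (reservation value low), facing Offer low: Counter gives 11, Accept gives 8, Walk away gives -6. Proposed Accept is not best — profitable deviation exists. ✗
The seller (reservation value high), facing Offer low: Counter gives 0, Accept gives 0, Walk away gives 11. Proposed Walk away is best. ✓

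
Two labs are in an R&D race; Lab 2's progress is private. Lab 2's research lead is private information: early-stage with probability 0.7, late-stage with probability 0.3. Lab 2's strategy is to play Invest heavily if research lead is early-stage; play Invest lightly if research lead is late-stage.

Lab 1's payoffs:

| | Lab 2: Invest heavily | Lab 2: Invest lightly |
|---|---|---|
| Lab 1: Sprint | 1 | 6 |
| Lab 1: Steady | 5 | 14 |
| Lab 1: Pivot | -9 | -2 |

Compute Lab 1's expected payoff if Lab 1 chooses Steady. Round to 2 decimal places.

7.70

E[Steady] = 0.7·5 + 0.3·14 = 3.5 + 4.2 = 7.7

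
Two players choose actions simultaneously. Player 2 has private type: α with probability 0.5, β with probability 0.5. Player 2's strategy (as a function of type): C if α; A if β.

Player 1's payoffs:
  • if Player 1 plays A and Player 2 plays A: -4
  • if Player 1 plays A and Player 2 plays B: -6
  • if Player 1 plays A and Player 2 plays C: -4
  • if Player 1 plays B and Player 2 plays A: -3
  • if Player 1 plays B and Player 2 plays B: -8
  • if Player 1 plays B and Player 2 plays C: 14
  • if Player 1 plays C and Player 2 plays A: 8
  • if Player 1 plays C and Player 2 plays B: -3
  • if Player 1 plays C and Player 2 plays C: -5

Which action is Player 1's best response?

E[A] = 0.5·(-4) + 0.5·(-4) = -4
E[B] = 0.5·(14) + 0.5·(-3) = 5.5
E[C] = 0.5·(-5) + 0.5·(8) = 1.5
Best response: B (5.5 is the largest).

B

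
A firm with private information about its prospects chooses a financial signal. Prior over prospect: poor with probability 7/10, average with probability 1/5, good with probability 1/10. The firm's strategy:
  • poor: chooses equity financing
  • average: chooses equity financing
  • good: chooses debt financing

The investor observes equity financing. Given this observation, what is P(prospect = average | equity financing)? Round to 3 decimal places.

P(equity financing) = (7/10)·1 + (1/5)·1 + (1/10)·0 = 9/10
P(average | equity financing) = ((1/5)·1) / (9/10) = (1/5) / (9/10) = 2/9

0.222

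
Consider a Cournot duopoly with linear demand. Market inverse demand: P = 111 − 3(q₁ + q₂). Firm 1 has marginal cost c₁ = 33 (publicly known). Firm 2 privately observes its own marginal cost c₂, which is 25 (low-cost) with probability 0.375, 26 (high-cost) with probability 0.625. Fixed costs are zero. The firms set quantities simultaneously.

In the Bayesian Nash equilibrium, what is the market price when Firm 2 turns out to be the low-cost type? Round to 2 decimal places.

Type-c best response for Firm 2: q₂(c) = (111 − c)/6 − q₁/2.
Firm 1 maximizes expected profit; its first-order condition is 111 − 6q₁ − 3E[q₂] − 33 = 0.
Substituting E[q₂] and solving: E[c₂] = 25.625, so q₁ = (111 − 2·33 + 25.625)/9 = 7.84722.
q₂(low-cost) = 10.4097, so P = 111 − 3·(7.84722 + 10.4097) = 56.2292.

56.23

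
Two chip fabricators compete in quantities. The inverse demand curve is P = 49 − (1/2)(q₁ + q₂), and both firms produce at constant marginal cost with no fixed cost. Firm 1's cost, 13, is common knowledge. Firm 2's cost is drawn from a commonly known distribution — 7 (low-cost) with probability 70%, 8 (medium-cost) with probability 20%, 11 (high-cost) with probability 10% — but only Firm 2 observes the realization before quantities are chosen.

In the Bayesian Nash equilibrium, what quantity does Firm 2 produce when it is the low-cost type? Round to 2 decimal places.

31.80

Type-c best response for Firm 2: q₂(c) = (49 − c) − q₁/2.
Firm 1 maximizes expected profit; its first-order condition is 49 − q₁ − (1/2)E[q₂] − 13 = 0.
Substituting E[q₂] and solving: E[c₂] = 7.6, so q₁ = (49 − 2·13 + 7.6)/(3/2) = 20.4.
q₂(low-cost) = (49 − 7 − (1/2)·20.4) = 31.8.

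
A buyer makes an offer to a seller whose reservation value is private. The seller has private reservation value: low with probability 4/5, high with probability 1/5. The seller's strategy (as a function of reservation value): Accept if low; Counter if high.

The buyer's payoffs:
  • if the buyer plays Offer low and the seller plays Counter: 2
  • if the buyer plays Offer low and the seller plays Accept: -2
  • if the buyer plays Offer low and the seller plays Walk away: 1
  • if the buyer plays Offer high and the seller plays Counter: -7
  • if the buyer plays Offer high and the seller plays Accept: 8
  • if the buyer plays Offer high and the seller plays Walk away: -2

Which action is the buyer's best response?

Offer high

E[Offer low] = 4/5·(-2) + 1/5·(2) = -6/5
E[Offer high] = 4/5·(8) + 1/5·(-7) = 5
Best response: Offer high (5 is the largest).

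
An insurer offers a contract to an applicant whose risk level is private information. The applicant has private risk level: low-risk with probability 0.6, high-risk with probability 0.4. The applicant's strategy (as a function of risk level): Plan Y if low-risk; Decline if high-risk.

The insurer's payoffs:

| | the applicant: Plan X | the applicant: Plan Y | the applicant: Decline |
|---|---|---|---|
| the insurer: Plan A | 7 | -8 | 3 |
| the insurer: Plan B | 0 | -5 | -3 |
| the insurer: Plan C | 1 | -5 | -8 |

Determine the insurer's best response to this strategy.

Compute the insurer's expected payoff for each action, taking the expectation over the applicant's type.
E[Plan A] = 0.6·(-8) + 0.4·(3) = -3.6
E[Plan B] = 0.6·(-5) + 0.4·(-3) = -4.2
E[Plan C] = 0.6·(-5) + 0.4·(-8) = -6.2
Best response: Plan A (-3.6 is the largest).

Plan A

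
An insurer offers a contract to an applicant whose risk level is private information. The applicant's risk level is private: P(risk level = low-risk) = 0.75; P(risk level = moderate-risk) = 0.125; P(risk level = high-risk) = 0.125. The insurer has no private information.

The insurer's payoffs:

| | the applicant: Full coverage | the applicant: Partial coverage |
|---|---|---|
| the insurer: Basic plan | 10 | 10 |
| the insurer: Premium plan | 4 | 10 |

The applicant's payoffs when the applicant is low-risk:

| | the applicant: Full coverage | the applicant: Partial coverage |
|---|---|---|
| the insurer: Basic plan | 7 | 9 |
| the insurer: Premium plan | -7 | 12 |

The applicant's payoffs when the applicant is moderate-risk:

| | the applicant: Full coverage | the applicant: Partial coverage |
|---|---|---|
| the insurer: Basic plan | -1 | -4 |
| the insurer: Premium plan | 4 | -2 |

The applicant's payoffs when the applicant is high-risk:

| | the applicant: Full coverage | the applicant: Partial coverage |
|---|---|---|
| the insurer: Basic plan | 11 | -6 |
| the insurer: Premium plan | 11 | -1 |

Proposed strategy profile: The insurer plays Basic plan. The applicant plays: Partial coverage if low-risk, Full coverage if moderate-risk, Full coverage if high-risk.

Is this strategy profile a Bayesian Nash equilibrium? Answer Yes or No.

The insurer plays Basic plan: E[Basic plan] = 0.75·(10) + 0.125·(10) + 0.125·(10) = 10; E[Premium plan] = 8.5. Best-responding. ✓
The applicant (risk level low-risk), facing Basic plan: Full coverage gives 7, Partial coverage gives 9. Proposed Partial coverage is best. ✓
The applicant (risk level moderate-risk), facing Basic plan: Full coverage gives -1, Partial coverage gives -4. Proposed Full coverage is best. ✓
The applicant (risk level high-risk), facing Basic plan: Full coverage gives 11, Partial coverage gives -6. Proposed Full coverage is best. ✓

Yes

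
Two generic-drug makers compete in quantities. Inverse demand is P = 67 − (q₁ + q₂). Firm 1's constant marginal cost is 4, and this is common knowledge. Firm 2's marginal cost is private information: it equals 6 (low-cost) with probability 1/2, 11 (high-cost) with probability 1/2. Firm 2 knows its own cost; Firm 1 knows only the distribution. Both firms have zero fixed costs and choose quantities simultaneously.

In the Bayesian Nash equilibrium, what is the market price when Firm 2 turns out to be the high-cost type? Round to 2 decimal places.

27.75

Each type of Firm 2 best-responds to q₁; Firm 1 best-responds to the expected q₂ over Firm 2's types.
Firm 2 with cost c maximizes (67 − (q₁+q₂) − c)·q₂, giving q₂(c) = (67 − c − q₁)/2.
E[c₂] = 1/2·6 + 1/2·11 = 8.5
Firm 1's FOC against E[q₂] yields q₁ = (67 − 2·4 + E[c₂])/3 = (67 − 8 + 8.5)/3 = 22.5.
q₂(high-cost) = 16.75, so P = 67 − (22.5 + 16.75) = 27.75.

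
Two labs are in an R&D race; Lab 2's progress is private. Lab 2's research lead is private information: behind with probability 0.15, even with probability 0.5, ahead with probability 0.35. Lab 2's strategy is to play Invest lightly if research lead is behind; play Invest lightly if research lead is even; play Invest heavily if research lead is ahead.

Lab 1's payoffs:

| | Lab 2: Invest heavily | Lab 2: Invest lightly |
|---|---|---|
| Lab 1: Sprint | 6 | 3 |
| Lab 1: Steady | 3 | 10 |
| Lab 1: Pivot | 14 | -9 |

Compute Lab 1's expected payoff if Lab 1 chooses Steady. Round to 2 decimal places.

Take the expectation over Lab 2's research lead, weighting each type's action by its prior probability.
E[Steady] = 0.15·10 + 0.5·10 + 0.35·3 = 1.5 + 5 + 1.05 = 7.55

7.55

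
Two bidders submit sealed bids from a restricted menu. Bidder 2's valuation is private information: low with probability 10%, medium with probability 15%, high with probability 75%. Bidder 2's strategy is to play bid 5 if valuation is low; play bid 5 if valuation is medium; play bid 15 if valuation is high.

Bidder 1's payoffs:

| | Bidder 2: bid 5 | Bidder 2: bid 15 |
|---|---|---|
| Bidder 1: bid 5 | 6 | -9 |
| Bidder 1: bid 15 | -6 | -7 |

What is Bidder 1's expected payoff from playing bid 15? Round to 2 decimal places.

-6.75

Take the expectation over Bidder 2's valuation, weighting each type's action by its prior probability.
E[bid 15] = 0.1·(-6) + 0.15·(-6) + 0.75·(-7) = (-0.6) + (-0.9) + (-5.25) = -6.75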